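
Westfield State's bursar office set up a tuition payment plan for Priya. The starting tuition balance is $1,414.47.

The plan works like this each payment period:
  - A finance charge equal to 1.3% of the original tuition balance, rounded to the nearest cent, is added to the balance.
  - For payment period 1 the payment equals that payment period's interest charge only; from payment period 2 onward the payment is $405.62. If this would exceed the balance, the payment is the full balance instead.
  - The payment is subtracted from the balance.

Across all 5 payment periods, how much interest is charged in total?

Payment period 1: opening $1,414.47; interest $18.39 → $1,432.86; payment $18.39; balance $1,414.47
Payment period 2: opening $1,414.47; interest $18.39 → $1,432.86; payment $405.62; balance $1,027.24
Payment period 3: opening $1,027.24; interest $18.39 → $1,045.63; payment $405.62; balance $640.01
Payment period 4: opening $640.01; interest $18.39 → $658.40; payment $405.62; balance $252.78
Payment period 5: opening $252.78; interest $18.39 → $271.17; payment $271.17; balance $0.00
Total interest: $18.39 + $18.39 + $18.39 + $18.39 + $18.39 = $91.95

$91.95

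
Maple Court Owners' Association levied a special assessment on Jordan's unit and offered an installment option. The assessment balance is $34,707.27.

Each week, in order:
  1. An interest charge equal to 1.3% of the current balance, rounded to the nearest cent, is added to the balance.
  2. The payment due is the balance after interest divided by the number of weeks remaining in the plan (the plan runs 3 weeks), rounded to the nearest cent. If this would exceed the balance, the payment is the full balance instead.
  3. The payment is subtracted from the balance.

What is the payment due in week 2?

Week 1: $34,707.27 +$451.19 interest = $35,158.46; pay $11,719.49 → $23,438.97
Week 2: $23,438.97 +$304.71 interest = $23,743.68; pay $11,871.84 → $11,871.84

$11,871.84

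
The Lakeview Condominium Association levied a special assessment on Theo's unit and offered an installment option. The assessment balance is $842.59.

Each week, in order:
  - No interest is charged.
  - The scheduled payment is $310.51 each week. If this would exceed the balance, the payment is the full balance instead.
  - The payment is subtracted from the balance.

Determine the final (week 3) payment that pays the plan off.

$221.57

Week 1: opening $842.59; payment $310.51; balance $532.08
Week 2: opening $532.08; payment $310.51; balance $221.57
Week 3: opening $221.57; payment $221.57; balance $0.00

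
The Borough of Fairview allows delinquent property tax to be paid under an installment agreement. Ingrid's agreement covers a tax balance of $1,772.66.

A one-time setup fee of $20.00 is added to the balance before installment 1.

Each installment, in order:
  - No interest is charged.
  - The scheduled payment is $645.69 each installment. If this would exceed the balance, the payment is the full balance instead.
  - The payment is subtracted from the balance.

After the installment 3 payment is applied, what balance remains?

Installment 1: $1,792.66 − $645.69 → $1,146.97
Installment 2: $1,146.97 − $645.69 → $501.28
Installment 3: $501.28 − $501.28 → $0.00

$0.00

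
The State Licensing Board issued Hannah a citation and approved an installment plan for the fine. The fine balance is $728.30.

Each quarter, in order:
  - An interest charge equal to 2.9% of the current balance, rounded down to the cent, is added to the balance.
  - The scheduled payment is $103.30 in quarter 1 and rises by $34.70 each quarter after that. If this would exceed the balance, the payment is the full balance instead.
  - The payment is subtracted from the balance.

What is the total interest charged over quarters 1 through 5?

$70.83

# | Opening | Interest | Payment | End bal
1 | $728.30 | $21.12 | $103.30 | $646.12
2 | $646.12 | $18.73 | $138.00 | $526.85
3 | $526.85 | $15.27 | $172.70 | $369.42
4 | $369.42 | $10.71 | $207.40 | $172.73
5 | $172.73 | $5.00 | $177.73 | $0.00
Total interest: $21.12 + $18.73 + $15.27 + $10.71 + $5.00 = $70.83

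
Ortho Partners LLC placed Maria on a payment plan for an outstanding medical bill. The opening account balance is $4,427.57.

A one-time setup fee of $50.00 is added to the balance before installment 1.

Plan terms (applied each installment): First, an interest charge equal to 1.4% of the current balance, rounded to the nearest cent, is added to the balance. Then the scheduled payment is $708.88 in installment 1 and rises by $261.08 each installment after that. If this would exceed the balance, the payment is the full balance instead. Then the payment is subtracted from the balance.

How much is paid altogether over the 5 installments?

# | Opening | Interest | Payment | End bal
1 | $4,477.57 | $62.69 | $708.88 | $3,831.38
2 | $3,831.38 | $53.64 | $969.96 | $2,915.06
3 | $2,915.06 | $40.81 | $1,231.04 | $1,724.83
4 | $1,724.83 | $24.15 | $1,492.12 | $256.86
5 | $256.86 | $3.60 | $260.46 | $0.00
Total paid: $4,662.46

$4,662.46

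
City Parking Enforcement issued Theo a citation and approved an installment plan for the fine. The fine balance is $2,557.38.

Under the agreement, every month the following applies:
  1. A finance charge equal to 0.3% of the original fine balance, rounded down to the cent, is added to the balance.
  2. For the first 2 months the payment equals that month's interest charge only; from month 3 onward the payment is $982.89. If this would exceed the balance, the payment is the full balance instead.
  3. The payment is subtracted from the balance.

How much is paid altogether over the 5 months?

Month 1: $2,557.38 +$7.67 interest = $2,565.05; pay $7.67 → $2,557.38
Month 2: $2,557.38 +$7.67 interest = $2,565.05; pay $7.67 → $2,557.38
Month 3: $2,557.38 +$7.67 interest = $2,565.05; pay $982.89 → $1,582.16
Month 4: $1,582.16 +$7.67 interest = $1,589.83; pay $982.89 → $606.94
Month 5: $606.94 +$7.67 interest = $614.61; pay $614.61 → $0.00
Total paid: $2,595.73

$2,595.73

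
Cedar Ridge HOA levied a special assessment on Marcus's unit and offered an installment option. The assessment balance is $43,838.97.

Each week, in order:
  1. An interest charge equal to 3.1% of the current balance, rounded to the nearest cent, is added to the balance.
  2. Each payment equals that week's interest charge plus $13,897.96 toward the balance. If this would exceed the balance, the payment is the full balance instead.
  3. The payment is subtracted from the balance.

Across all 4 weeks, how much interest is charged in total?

# | Opening | Interest | Payment | End bal
1 | $43,838.97 | $1,359.01 | $15,256.97 | $29,941.01
2 | $29,941.01 | $928.17 | $14,826.13 | $16,043.05
3 | $16,043.05 | $497.33 | $14,395.29 | $2,145.09
4 | $2,145.09 | $66.50 | $2,211.59 | $0.00
Total interest: $1,359.01 + $928.17 + $497.33 + $66.50 = $2,851.01

$2,851.01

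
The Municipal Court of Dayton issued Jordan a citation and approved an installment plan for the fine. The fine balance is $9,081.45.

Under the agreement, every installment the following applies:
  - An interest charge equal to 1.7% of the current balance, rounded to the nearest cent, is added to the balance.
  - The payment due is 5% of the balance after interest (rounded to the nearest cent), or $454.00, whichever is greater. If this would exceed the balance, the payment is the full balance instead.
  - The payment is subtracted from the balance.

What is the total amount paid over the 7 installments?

# | Opening | Interest | Payment | End bal
1 | $9,081.45 | $154.38 | $461.79 | $8,774.04
2 | $8,774.04 | $149.16 | $454.00 | $8,469.20
3 | $8,469.20 | $143.98 | $454.00 | $8,159.18
4 | $8,159.18 | $138.71 | $454.00 | $7,843.89
5 | $7,843.89 | $133.35 | $454.00 | $7,523.24
6 | $7,523.24 | $127.90 | $454.00 | $7,197.14
7 | $7,197.14 | $122.35 | $454.00 | $6,865.49
Total paid: $3,185.79

$3,185.79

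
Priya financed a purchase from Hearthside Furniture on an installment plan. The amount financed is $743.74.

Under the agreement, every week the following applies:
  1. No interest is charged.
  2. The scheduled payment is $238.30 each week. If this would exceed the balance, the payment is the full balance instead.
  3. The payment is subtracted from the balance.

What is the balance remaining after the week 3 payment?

$28.84

Week 1: opening $743.74; payment $238.30; balance $505.44
Week 2: opening $505.44; payment $238.30; balance $267.14
Week 3: opening $267.14; payment $238.30; balance $28.84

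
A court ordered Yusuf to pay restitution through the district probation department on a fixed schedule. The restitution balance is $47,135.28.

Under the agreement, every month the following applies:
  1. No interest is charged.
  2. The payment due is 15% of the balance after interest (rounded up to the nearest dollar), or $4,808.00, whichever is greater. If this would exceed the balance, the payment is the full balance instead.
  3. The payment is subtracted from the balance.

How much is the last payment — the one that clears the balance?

$97.28

Month 1: opening $47,135.28; payment $7,071.00; balance $40,064.28
Month 2: opening $40,064.28; payment $6,010.00; balance $34,054.28
Month 3: opening $34,054.28; payment $5,109.00; balance $28,945.28
Month 4: opening $28,945.28; payment $4,808.00; balance $24,137.28
Month 5: opening $24,137.28; payment $4,808.00; balance $19,329.28
Month 6: opening $19,329.28; payment $4,808.00; balance $14,521.28
Month 7: opening $14,521.28; payment $4,808.00; balance $9,713.28
Month 8: opening $9,713.28; payment $4,808.00; balance $4,905.28
Month 9: opening $4,905.28; payment $4,808.00; balance $97.28
Month 10: opening $97.28; payment $97.28; balance $0.00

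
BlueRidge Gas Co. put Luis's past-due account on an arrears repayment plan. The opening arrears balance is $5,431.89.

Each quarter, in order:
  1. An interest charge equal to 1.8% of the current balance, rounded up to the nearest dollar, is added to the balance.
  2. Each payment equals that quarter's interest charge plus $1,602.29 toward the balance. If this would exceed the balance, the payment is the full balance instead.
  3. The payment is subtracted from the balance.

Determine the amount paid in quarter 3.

# | Opening | Interest | Payment | End bal
1 | $5,431.89 | $98.00 | $1,700.29 | $3,829.60
2 | $3,829.60 | $69.00 | $1,671.29 | $2,227.31
3 | $2,227.31 | $41.00 | $1,643.29 | $625.02

$1,643.29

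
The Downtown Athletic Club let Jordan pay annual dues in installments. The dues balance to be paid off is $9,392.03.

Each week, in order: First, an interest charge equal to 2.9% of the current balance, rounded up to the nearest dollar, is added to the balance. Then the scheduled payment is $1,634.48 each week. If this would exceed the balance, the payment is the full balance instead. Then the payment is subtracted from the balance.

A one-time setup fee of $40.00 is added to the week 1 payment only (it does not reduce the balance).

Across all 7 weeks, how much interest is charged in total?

$1,040.00

# | Opening | Interest | Payment | Fee | End bal
1 | $9,392.03 | $273.00 | $1,634.48 | $40.00 | $8,030.55
2 | $8,030.55 | $233.00 | $1,634.48 | — | $6,629.07
3 | $6,629.07 | $193.00 | $1,634.48 | — | $5,187.59
4 | $5,187.59 | $151.00 | $1,634.48 | — | $3,704.11
5 | $3,704.11 | $108.00 | $1,634.48 | — | $2,177.63
6 | $2,177.63 | $64.00 | $1,634.48 | — | $607.15
7 | $607.15 | $18.00 | $625.15 | — | $0.00
Total interest: $273.00 + $233.00 + $193.00 + $151.00 + $108.00 + $64.00 + $18.00 = $1,040.00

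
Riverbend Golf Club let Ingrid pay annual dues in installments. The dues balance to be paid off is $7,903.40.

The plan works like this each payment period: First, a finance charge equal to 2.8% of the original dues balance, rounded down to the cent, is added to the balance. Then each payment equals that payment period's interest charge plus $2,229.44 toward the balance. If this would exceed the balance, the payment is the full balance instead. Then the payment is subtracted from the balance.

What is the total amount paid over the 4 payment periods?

$8,788.56

# | Opening | Interest | Payment | End bal
1 | $7,903.40 | $221.29 | $2,450.73 | $5,673.96
2 | $5,673.96 | $221.29 | $2,450.73 | $3,444.52
3 | $3,444.52 | $221.29 | $2,450.73 | $1,215.08
4 | $1,215.08 | $221.29 | $1,436.37 | $0.00
Total paid: $8,788.56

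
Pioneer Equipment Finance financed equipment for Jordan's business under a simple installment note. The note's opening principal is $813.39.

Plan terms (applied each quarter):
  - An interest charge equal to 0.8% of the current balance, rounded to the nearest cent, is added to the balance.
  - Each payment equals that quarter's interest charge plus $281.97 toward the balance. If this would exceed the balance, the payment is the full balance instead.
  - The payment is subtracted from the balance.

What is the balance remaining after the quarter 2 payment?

$249.45

Quarter 1: opening $813.39; interest $6.51 → $819.90; payment $288.48; balance $531.42
Quarter 2: opening $531.42; interest $4.25 → $535.67; payment $286.22; balance $249.45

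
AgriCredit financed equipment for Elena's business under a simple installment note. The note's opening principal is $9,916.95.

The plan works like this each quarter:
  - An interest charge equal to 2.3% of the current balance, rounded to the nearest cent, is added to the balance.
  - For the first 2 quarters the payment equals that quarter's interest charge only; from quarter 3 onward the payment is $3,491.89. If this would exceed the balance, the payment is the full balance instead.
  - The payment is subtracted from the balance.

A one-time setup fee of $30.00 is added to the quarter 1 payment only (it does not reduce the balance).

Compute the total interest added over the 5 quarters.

$913.52

# | Opening | Interest | Payment | Fee | End bal
1 | $9,916.95 | $228.09 | $228.09 | $30.00 | $9,916.95
2 | $9,916.95 | $228.09 | $228.09 | — | $9,916.95
3 | $9,916.95 | $228.09 | $3,491.89 | — | $6,653.15
4 | $6,653.15 | $153.02 | $3,491.89 | — | $3,314.28
5 | $3,314.28 | $76.23 | $3,390.51 | — | $0.00
Total interest: $228.09 + $228.09 + $228.09 + $153.02 + $76.23 = $913.52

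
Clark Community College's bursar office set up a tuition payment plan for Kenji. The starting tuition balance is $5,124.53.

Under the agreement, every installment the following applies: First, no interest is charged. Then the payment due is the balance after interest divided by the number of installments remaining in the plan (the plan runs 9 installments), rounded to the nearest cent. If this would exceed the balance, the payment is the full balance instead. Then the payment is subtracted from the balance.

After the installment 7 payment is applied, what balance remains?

# | Opening | Payment | End bal
1 | $5,124.53 | $569.39 | $4,555.14
2 | $4,555.14 | $569.39 | $3,985.75
3 | $3,985.75 | $569.39 | $3,416.36
4 | $3,416.36 | $569.39 | $2,846.97
5 | $2,846.97 | $569.39 | $2,277.58
6 | $2,277.58 | $569.40 | $1,708.18
7 | $1,708.18 | $569.39 | $1,138.79

$1,138.79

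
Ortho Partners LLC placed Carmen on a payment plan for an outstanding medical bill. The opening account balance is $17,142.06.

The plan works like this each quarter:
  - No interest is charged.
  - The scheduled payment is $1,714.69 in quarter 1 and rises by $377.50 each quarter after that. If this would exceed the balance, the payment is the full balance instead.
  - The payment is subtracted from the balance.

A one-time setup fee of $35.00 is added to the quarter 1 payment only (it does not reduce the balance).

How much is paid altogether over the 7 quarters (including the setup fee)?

$17,177.06

Quarter 1: opening $17,142.06; payment $1,714.69 (+ $35.00 fee); balance $15,427.37
Quarter 2: opening $15,427.37; payment $2,092.19; balance $13,335.18
Quarter 3: opening $13,335.18; payment $2,469.69; balance $10,865.49
Quarter 4: opening $10,865.49; payment $2,847.19; balance $8,018.30
Quarter 5: opening $8,018.30; payment $3,224.69; balance $4,793.61
Quarter 6: opening $4,793.61; payment $3,602.19; balance $1,191.42
Quarter 7: opening $1,191.42; payment $1,191.42; balance $0.00
Total paid: $17,177.06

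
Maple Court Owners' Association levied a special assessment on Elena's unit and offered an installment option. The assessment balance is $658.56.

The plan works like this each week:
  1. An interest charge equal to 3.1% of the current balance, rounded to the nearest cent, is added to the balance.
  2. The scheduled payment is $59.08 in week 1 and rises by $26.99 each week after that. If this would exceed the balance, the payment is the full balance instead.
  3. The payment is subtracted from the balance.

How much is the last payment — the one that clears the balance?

$179.89

# | Opening | Interest | Payment | End bal
1 | $658.56 | $20.42 | $59.08 | $619.90
2 | $619.90 | $19.22 | $86.07 | $553.05
3 | $553.05 | $17.14 | $113.06 | $457.13
4 | $457.13 | $14.17 | $140.05 | $331.25
5 | $331.25 | $10.27 | $167.04 | $174.48
6 | $174.48 | $5.41 | $179.89 | $0.00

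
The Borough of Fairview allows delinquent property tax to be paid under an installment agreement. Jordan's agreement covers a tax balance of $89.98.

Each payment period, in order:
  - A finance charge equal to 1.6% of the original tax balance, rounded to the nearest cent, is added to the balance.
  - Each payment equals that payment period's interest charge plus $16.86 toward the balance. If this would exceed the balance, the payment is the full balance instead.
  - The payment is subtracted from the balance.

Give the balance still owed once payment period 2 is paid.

$56.26

Payment period 1: $89.98 +$1.44 interest = $91.42; pay $18.30 → $73.12
Payment period 2: $73.12 +$1.44 interest = $74.56; pay $18.30 → $56.26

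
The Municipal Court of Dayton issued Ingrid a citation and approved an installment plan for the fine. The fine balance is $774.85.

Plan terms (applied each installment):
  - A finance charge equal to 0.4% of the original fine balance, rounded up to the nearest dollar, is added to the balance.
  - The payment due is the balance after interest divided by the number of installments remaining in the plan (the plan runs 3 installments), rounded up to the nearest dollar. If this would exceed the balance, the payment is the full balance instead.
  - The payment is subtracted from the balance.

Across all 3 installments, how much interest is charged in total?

$12.00

Installment 1: opening $774.85; interest $4.00 → $778.85; payment $260.00; balance $518.85
Installment 2: opening $518.85; interest $4.00 → $522.85; payment $262.00; balance $260.85
Installment 3: opening $260.85; interest $4.00 → $264.85; payment $264.85; balance $0.00
Total interest: $4.00 + $4.00 + $4.00 = $12.00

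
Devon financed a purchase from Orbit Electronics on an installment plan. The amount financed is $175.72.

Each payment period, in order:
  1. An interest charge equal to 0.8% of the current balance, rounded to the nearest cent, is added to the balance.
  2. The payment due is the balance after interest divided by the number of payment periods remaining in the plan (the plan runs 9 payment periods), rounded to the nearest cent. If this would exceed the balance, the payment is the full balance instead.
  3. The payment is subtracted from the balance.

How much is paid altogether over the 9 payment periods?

$182.91

Payment period 1: opening $175.72; interest $1.41 → $177.13; payment $19.68; balance $157.45
Payment period 2: opening $157.45; interest $1.26 → $158.71; payment $19.84; balance $138.87
Payment period 3: opening $138.87; interest $1.11 → $139.98; payment $20.00; balance $119.98
Payment period 4: opening $119.98; interest $0.96 → $120.94; payment $20.16; balance $100.78
Payment period 5: opening $100.78; interest $0.81 → $101.59; payment $20.32; balance $81.27
Payment period 6: opening $81.27; interest $0.65 → $81.92; payment $20.48; balance $61.44
Payment period 7: opening $61.44; interest $0.49 → $61.93; payment $20.64; balance $41.29
Payment period 8: opening $41.29; interest $0.33 → $41.62; payment $20.81; balance $20.81
Payment period 9: opening $20.81; interest $0.17 → $20.98; payment $20.98; balance $0.00
Total paid: $182.91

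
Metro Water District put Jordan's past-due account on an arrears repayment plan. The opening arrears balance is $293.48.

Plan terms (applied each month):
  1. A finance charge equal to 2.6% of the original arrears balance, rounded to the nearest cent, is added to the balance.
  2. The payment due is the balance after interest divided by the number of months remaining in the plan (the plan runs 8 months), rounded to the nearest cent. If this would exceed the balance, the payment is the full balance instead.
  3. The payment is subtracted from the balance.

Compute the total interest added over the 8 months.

$61.04

Month 1: $293.48 +$7.63 interest = $301.11; pay $37.64 → $263.47
Month 2: $263.47 +$7.63 interest = $271.10; pay $38.73 → $232.37
Month 3: $232.37 +$7.63 interest = $240.00; pay $40.00 → $200.00
Month 4: $200.00 +$7.63 interest = $207.63; pay $41.53 → $166.10
Month 5: $166.10 +$7.63 interest = $173.73; pay $43.43 → $130.30
Month 6: $130.30 +$7.63 interest = $137.93; pay $45.98 → $91.95
Month 7: $91.95 +$7.63 interest = $99.58; pay $49.79 → $49.79
Month 8: $49.79 +$7.63 interest = $57.42; pay $57.42 → $0.00
Total interest: $7.63 + $7.63 + $7.63 + $7.63 + $7.63 + $7.63 + $7.63 + $7.63 = $61.04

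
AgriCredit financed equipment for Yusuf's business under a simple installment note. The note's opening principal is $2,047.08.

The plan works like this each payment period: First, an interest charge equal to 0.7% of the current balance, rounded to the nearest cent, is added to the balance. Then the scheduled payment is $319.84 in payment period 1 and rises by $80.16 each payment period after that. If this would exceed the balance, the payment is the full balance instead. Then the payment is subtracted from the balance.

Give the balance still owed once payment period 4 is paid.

Payment period 1: $2,047.08 +$14.33 interest = $2,061.41; pay $319.84 → $1,741.57
Payment period 2: $1,741.57 +$12.19 interest = $1,753.76; pay $400.00 → $1,353.76
Payment period 3: $1,353.76 +$9.48 interest = $1,363.24; pay $480.16 → $883.08
Payment period 4: $883.08 +$6.18 interest = $889.26; pay $560.32 → $328.94

$328.94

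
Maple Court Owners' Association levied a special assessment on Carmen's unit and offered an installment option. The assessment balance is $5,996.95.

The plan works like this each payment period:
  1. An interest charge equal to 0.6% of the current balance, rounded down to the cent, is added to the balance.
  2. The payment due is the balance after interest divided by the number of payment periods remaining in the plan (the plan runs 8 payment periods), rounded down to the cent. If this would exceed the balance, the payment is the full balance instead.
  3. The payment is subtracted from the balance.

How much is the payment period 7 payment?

Payment period 1: opening $5,996.95; interest $35.98 → $6,032.93; payment $754.11; balance $5,278.82
Payment period 2: opening $5,278.82; interest $31.67 → $5,310.49; payment $758.64; balance $4,551.85
Payment period 3: opening $4,551.85; interest $27.31 → $4,579.16; payment $763.19; balance $3,815.97
Payment period 4: opening $3,815.97; interest $22.89 → $3,838.86; payment $767.77; balance $3,071.09
Payment period 5: opening $3,071.09; interest $18.42 → $3,089.51; payment $772.37; balance $2,317.14
Payment period 6: opening $2,317.14; interest $13.90 → $2,331.04; payment $777.01; balance $1,554.03
Payment period 7: opening $1,554.03; interest $9.32 → $1,563.35; payment $781.67; balance $781.68

$781.67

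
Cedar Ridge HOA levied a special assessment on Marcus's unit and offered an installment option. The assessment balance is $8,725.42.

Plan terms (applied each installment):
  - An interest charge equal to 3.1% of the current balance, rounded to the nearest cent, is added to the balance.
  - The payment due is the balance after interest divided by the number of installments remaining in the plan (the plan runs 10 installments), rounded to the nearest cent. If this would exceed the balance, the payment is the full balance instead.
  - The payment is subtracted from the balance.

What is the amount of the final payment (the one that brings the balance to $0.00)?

# | Opening | Interest | Payment | End bal
1 | $8,725.42 | $270.49 | $899.59 | $8,096.32
2 | $8,096.32 | $250.99 | $927.48 | $7,419.83
3 | $7,419.83 | $230.01 | $956.23 | $6,693.61
4 | $6,693.61 | $207.50 | $985.87 | $5,915.24
5 | $5,915.24 | $183.37 | $1,016.44 | $5,082.17
6 | $5,082.17 | $157.55 | $1,047.94 | $4,191.78
7 | $4,191.78 | $129.95 | $1,080.43 | $3,241.30
8 | $3,241.30 | $100.48 | $1,113.93 | $2,227.85
9 | $2,227.85 | $69.06 | $1,148.46 | $1,148.45
10 | $1,148.45 | $35.60 | $1,184.05 | $0.00

$1,184.05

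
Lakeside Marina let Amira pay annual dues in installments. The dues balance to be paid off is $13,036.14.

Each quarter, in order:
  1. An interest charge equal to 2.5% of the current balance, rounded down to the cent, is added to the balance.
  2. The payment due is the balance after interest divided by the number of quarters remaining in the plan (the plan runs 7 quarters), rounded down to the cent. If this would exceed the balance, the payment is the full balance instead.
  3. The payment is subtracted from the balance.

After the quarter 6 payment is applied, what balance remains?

Quarter 1: opening $13,036.14; interest $325.90 → $13,362.04; payment $1,908.86; balance $11,453.18
Quarter 2: opening $11,453.18; interest $286.32 → $11,739.50; payment $1,956.58; balance $9,782.92
Quarter 3: opening $9,782.92; interest $244.57 → $10,027.49; payment $2,005.49; balance $8,022.00
Quarter 4: opening $8,022.00; interest $200.55 → $8,222.55; payment $2,055.63; balance $6,166.92
Quarter 5: opening $6,166.92; interest $154.17 → $6,321.09; payment $2,107.03; balance $4,214.06
Quarter 6: opening $4,214.06; interest $105.35 → $4,319.41; payment $2,159.70; balance $2,159.71

$2,159.71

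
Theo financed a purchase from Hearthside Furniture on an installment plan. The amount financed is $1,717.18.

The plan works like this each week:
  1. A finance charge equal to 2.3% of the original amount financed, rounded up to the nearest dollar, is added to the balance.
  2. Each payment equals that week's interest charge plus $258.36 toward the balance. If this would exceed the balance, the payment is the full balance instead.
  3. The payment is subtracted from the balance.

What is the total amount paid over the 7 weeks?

$1,997.18

Week 1: $1,717.18 +$40.00 interest = $1,757.18; pay $298.36 → $1,458.82
Week 2: $1,458.82 +$40.00 interest = $1,498.82; pay $298.36 → $1,200.46
Week 3: $1,200.46 +$40.00 interest = $1,240.46; pay $298.36 → $942.10
Week 4: $942.10 +$40.00 interest = $982.10; pay $298.36 → $683.74
Week 5: $683.74 +$40.00 interest = $723.74; pay $298.36 → $425.38
Week 6: $425.38 +$40.00 interest = $465.38; pay $298.36 → $167.02
Week 7: $167.02 +$40.00 interest = $207.02; pay $207.02 → $0.00
Total paid: $1,997.18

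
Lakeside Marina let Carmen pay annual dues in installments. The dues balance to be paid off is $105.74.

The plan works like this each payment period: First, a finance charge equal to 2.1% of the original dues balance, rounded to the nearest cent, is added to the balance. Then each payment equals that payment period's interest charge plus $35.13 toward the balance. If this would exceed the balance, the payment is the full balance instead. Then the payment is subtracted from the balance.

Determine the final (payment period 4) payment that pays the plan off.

Payment period 1: $105.74 +$2.22 interest = $107.96; pay $37.35 → $70.61
Payment period 2: $70.61 +$2.22 interest = $72.83; pay $37.35 → $35.48
Payment period 3: $35.48 +$2.22 interest = $37.70; pay $37.35 → $0.35
Payment period 4: $0.35 +$2.22 interest = $2.57; pay $2.57 → $0.00

$2.57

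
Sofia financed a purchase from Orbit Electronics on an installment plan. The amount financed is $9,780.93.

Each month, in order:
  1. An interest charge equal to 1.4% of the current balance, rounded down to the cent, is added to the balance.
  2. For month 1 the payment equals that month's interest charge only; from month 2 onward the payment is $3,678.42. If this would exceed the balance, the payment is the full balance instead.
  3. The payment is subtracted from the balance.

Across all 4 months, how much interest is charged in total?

$398.28

Month 1: opening $9,780.93; interest $136.93 → $9,917.86; payment $136.93; balance $9,780.93
Month 2: opening $9,780.93; interest $136.93 → $9,917.86; payment $3,678.42; balance $6,239.44
Month 3: opening $6,239.44; interest $87.35 → $6,326.79; payment $3,678.42; balance $2,648.37
Month 4: opening $2,648.37; interest $37.07 → $2,685.44; payment $2,685.44; balance $0.00
Total interest: $136.93 + $136.93 + $87.35 + $37.07 = $398.28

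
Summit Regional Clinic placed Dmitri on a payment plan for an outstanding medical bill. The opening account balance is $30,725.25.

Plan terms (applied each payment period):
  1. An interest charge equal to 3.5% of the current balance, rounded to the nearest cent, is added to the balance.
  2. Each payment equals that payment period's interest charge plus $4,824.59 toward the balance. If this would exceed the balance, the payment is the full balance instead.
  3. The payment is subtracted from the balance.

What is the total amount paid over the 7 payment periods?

$34,706.85

Payment period 1: opening $30,725.25; interest $1,075.38 → $31,800.63; payment $5,899.97; balance $25,900.66
Payment period 2: opening $25,900.66; interest $906.52 → $26,807.18; payment $5,731.11; balance $21,076.07
Payment period 3: opening $21,076.07; interest $737.66 → $21,813.73; payment $5,562.25; balance $16,251.48
Payment period 4: opening $16,251.48; interest $568.80 → $16,820.28; payment $5,393.39; balance $11,426.89
Payment period 5: opening $11,426.89; interest $399.94 → $11,826.83; payment $5,224.53; balance $6,602.30
Payment period 6: opening $6,602.30; interest $231.08 → $6,833.38; payment $5,055.67; balance $1,777.71
Payment period 7: opening $1,777.71; interest $62.22 → $1,839.93; payment $1,839.93; balance $0.00
Total paid: $34,706.85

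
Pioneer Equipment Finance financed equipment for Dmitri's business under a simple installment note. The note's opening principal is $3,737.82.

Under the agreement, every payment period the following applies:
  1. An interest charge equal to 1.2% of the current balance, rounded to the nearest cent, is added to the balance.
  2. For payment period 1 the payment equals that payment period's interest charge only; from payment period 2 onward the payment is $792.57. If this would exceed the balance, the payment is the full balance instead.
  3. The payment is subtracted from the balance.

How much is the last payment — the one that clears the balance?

$700.99

# | Opening | Interest | Payment | End bal
1 | $3,737.82 | $44.85 | $44.85 | $3,737.82
2 | $3,737.82 | $44.85 | $792.57 | $2,990.10
3 | $2,990.10 | $35.88 | $792.57 | $2,233.41
4 | $2,233.41 | $26.80 | $792.57 | $1,467.64
5 | $1,467.64 | $17.61 | $792.57 | $692.68
6 | $692.68 | $8.31 | $700.99 | $0.00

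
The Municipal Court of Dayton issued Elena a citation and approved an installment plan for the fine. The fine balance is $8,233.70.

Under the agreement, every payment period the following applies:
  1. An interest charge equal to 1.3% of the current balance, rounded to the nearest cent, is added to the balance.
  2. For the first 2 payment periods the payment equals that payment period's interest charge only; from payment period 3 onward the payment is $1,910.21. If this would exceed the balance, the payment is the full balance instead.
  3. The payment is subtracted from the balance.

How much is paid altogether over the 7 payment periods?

Payment period 1: opening $8,233.70; interest $107.04 → $8,340.74; payment $107.04; balance $8,233.70
Payment period 2: opening $8,233.70; interest $107.04 → $8,340.74; payment $107.04; balance $8,233.70
Payment period 3: opening $8,233.70; interest $107.04 → $8,340.74; payment $1,910.21; balance $6,430.53
Payment period 4: opening $6,430.53; interest $83.60 → $6,514.13; payment $1,910.21; balance $4,603.92
Payment period 5: opening $4,603.92; interest $59.85 → $4,663.77; payment $1,910.21; balance $2,753.56
Payment period 6: opening $2,753.56; interest $35.80 → $2,789.36; payment $1,910.21; balance $879.15
Payment period 7: opening $879.15; interest $11.43 → $890.58; payment $890.58; balance $0.00
Total paid: $8,745.50

$8,745.50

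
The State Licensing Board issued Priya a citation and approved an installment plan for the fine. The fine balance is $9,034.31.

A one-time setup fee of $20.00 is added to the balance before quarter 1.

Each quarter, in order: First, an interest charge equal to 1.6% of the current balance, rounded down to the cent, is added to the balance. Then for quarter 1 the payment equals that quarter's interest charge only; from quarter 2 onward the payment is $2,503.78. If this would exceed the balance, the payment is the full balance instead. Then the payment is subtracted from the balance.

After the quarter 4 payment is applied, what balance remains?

$1,863.72

# | Opening | Interest | Payment | End bal
1 | $9,054.31 | $144.86 | $144.86 | $9,054.31
2 | $9,054.31 | $144.86 | $2,503.78 | $6,695.39
3 | $6,695.39 | $107.12 | $2,503.78 | $4,298.73
4 | $4,298.73 | $68.77 | $2,503.78 | $1,863.72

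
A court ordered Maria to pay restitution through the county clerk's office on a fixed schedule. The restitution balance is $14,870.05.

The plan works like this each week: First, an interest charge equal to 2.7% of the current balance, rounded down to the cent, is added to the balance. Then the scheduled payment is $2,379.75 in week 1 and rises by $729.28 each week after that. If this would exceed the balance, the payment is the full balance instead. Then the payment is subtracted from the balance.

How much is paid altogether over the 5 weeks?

# | Opening | Interest | Payment | End bal
1 | $14,870.05 | $401.49 | $2,379.75 | $12,891.79
2 | $12,891.79 | $348.07 | $3,109.03 | $10,130.83
3 | $10,130.83 | $273.53 | $3,838.31 | $6,566.05
4 | $6,566.05 | $177.28 | $4,567.59 | $2,175.74
5 | $2,175.74 | $58.74 | $2,234.48 | $0.00
Total paid: $16,129.16

$16,129.16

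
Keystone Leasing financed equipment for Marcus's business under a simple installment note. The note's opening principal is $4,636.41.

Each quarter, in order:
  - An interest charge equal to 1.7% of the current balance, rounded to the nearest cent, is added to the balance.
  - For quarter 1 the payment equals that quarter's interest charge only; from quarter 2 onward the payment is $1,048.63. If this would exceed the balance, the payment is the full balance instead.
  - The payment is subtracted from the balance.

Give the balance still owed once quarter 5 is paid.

$657.12

Quarter 1: $4,636.41 +$78.82 interest = $4,715.23; pay $78.82 → $4,636.41
Quarter 2: $4,636.41 +$78.82 interest = $4,715.23; pay $1,048.63 → $3,666.60
Quarter 3: $3,666.60 +$62.33 interest = $3,728.93; pay $1,048.63 → $2,680.30
Quarter 4: $2,680.30 +$45.57 interest = $2,725.87; pay $1,048.63 → $1,677.24
Quarter 5: $1,677.24 +$28.51 interest = $1,705.75; pay $1,048.63 → $657.12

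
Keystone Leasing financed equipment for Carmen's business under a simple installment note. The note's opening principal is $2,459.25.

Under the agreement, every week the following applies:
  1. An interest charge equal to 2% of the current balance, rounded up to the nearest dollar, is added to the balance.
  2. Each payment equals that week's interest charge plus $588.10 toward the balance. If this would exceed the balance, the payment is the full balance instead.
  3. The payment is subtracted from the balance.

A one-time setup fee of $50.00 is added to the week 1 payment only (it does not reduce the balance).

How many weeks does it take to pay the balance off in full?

5

# | Opening | Interest | Payment | Fee | End bal
1 | $2,459.25 | $50.00 | $638.10 | $50.00 | $1,871.15
2 | $1,871.15 | $38.00 | $626.10 | — | $1,283.05
3 | $1,283.05 | $26.00 | $614.10 | — | $694.95
4 | $694.95 | $14.00 | $602.10 | — | $106.85
5 | $106.85 | $3.00 | $109.85 | — | $0.00
Balance reaches $0.00 in week 5.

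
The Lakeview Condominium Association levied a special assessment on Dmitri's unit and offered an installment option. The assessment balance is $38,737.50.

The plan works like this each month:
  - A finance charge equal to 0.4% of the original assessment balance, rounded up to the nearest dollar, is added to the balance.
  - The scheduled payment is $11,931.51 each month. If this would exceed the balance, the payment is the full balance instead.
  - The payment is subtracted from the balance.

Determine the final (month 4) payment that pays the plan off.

Month 1: opening $38,737.50; interest $155.00 → $38,892.50; payment $11,931.51; balance $26,960.99
Month 2: opening $26,960.99; interest $155.00 → $27,115.99; payment $11,931.51; balance $15,184.48
Month 3: opening $15,184.48; interest $155.00 → $15,339.48; payment $11,931.51; balance $3,407.97
Month 4: opening $3,407.97; interest $155.00 → $3,562.97; payment $3,562.97; balance $0.00

$3,562.97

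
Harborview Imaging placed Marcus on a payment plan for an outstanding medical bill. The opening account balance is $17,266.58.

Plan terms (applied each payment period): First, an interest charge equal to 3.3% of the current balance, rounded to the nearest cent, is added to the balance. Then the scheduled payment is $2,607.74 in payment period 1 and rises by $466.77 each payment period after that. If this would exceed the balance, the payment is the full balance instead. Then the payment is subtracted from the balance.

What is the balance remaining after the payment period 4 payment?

# | Opening | Interest | Payment | End bal
1 | $17,266.58 | $569.80 | $2,607.74 | $15,228.64
2 | $15,228.64 | $502.55 | $3,074.51 | $12,656.68
3 | $12,656.68 | $417.67 | $3,541.28 | $9,533.07
4 | $9,533.07 | $314.59 | $4,008.05 | $5,839.61

$5,839.61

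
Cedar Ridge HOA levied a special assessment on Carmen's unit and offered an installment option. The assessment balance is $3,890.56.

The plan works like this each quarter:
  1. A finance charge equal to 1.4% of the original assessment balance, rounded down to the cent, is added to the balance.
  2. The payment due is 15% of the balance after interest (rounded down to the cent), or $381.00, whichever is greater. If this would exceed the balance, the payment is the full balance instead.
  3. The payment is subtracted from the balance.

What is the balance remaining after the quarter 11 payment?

$0.00

Quarter 1: opening $3,890.56; interest $54.46 → $3,945.02; payment $591.75; balance $3,353.27
Quarter 2: opening $3,353.27; interest $54.46 → $3,407.73; payment $511.15; balance $2,896.58
Quarter 3: opening $2,896.58; interest $54.46 → $2,951.04; payment $442.65; balance $2,508.39
Quarter 4: opening $2,508.39; interest $54.46 → $2,562.85; payment $384.42; balance $2,178.43
Quarter 5: opening $2,178.43; interest $54.46 → $2,232.89; payment $381.00; balance $1,851.89
Quarter 6: opening $1,851.89; interest $54.46 → $1,906.35; payment $381.00; balance $1,525.35
Quarter 7: opening $1,525.35; interest $54.46 → $1,579.81; payment $381.00; balance $1,198.81
Quarter 8: opening $1,198.81; interest $54.46 → $1,253.27; payment $381.00; balance $872.27
Quarter 9: opening $872.27; interest $54.46 → $926.73; payment $381.00; balance $545.73
Quarter 10: opening $545.73; interest $54.46 → $600.19; payment $381.00; balance $219.19
Quarter 11: opening $219.19; interest $54.46 → $273.65; payment $273.65; balance $0.00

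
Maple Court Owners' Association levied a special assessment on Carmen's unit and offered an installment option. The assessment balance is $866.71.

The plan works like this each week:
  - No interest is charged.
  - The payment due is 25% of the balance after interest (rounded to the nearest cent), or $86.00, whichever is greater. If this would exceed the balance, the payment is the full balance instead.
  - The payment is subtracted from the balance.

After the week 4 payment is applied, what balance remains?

Week 1: opening $866.71; payment $216.68; balance $650.03
Week 2: opening $650.03; payment $162.51; balance $487.52
Week 3: opening $487.52; payment $121.88; balance $365.64
Week 4: opening $365.64; payment $91.41; balance $274.23

$274.23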